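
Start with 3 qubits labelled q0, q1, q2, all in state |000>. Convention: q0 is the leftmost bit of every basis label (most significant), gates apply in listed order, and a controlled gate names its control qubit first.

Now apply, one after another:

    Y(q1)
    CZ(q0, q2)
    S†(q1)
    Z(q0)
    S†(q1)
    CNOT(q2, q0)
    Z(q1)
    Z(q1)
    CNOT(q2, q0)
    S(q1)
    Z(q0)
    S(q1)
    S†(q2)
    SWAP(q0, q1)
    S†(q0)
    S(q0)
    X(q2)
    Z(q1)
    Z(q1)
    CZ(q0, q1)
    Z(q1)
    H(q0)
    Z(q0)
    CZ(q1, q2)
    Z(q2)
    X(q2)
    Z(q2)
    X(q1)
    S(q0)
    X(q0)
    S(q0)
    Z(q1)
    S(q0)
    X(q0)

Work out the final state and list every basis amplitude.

The resulting statevector has amplitude -sqrt(2)*I/2 on |010>, -sqrt(2)/2 on |110>, and 0 on every other basis state. Key observation: the block from step 4 through step 11 cancels to the identity and can be dropped.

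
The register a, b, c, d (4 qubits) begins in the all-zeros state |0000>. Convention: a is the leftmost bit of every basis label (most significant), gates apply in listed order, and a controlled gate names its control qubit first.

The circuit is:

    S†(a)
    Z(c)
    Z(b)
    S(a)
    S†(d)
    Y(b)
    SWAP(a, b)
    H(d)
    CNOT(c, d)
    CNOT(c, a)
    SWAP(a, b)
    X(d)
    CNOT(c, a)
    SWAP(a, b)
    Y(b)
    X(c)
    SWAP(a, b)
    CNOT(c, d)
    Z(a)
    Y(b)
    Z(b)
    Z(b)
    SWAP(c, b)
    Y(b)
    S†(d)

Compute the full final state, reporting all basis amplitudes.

After the circuit, the state carries amplitude -sqrt(2)/2 on |1000>, sqrt(2)*I/2 on |1001>, and 0 on every other basis state.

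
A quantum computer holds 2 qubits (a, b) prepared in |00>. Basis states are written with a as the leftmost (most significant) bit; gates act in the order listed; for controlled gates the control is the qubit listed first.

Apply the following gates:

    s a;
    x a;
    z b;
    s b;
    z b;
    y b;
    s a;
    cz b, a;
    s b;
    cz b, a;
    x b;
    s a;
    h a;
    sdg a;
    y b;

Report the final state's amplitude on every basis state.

The final amplitudes are 0 on |00>, sqrt(2)*I/2 on |01>, 0 on |10>, -sqrt(2)/2 on |11>.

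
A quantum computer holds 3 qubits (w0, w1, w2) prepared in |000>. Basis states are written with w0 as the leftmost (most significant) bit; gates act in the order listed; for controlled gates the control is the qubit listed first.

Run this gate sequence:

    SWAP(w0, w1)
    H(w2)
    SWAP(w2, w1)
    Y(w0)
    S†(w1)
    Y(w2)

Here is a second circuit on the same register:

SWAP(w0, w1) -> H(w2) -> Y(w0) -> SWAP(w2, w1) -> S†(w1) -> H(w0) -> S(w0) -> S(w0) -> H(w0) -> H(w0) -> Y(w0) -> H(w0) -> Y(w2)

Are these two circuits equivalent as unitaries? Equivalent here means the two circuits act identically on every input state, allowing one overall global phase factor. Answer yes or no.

No: there is an input state on which the two circuits produce genuinely different outputs (not merely differing by a phase).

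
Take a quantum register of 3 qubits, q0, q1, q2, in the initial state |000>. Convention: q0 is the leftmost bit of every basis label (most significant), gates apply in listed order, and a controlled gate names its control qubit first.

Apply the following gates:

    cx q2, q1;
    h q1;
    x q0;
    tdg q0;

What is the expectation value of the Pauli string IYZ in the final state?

The expectation value of IYZ is 0.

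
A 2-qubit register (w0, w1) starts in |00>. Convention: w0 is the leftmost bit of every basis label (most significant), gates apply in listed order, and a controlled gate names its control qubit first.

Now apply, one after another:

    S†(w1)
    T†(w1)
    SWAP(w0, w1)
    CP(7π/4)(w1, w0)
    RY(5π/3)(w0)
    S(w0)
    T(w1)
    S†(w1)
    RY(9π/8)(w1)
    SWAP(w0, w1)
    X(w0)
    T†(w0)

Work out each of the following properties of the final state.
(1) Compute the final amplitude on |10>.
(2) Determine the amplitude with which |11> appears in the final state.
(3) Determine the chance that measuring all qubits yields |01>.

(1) |10> carries amplitude -sqrt(3)*exp(3*I*pi/4)*sin(pi/16)/2 in the final state.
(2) |11> carries amplitude -exp(I*pi/4)*sin(pi/16)/2 in the final state.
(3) Outcome |01> occurs with probability sqrt(sqrt(2) + 2)/16 + 1/8.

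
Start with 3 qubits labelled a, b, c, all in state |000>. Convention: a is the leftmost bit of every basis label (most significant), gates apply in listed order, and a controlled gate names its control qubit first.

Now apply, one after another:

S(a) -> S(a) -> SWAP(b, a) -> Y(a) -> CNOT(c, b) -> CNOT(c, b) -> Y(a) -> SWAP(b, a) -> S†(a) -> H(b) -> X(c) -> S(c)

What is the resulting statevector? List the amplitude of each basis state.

The final amplitudes are sqrt(2)*I/2 on |001>, sqrt(2)*I/2 on |011>, and 0 on every other basis state. Key observation: the block from step 2 through step 9 cancels to the identity and can be dropped.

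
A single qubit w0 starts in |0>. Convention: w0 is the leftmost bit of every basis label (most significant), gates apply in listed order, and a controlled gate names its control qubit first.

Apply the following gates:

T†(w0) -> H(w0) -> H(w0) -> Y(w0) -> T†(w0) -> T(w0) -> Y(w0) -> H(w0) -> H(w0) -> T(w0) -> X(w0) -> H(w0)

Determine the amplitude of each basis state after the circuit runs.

The resulting statevector has amplitude sqrt(2)/2 on |0>, -sqrt(2)/2 on |1>. Key observation: steps 2-9 multiply out to the identity, so the circuit reduces to the remaining gates.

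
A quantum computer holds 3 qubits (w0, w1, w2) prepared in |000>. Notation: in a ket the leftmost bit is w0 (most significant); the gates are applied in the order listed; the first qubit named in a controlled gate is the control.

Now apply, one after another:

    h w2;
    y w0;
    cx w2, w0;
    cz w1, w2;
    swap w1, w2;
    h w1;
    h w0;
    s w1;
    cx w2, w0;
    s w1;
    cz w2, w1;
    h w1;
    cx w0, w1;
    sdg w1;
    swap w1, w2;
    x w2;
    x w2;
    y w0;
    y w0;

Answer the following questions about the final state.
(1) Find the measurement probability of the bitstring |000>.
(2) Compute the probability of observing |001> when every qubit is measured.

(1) Outcome |000> occurs with probability 1/4.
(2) The probability of measuring |001> is 1/4.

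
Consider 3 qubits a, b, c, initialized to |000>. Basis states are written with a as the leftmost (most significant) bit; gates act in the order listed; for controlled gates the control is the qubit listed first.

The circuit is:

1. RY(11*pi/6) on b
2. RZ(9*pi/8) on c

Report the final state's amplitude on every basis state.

The resulting statevector has amplitude (sqrt(2) + sqrt(6))*exp(7*I*pi/16)/4 on |000>, (-sqrt(6) + sqrt(2))*exp(7*I*pi/16)/4 on |010>, and 0 on every other basis state.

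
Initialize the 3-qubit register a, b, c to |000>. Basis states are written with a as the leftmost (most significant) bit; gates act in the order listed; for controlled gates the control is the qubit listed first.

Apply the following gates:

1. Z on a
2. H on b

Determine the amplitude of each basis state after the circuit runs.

After the circuit, the state carries amplitude sqrt(2)/2 on |000>, sqrt(2)/2 on |010>, and 0 on every other basis state.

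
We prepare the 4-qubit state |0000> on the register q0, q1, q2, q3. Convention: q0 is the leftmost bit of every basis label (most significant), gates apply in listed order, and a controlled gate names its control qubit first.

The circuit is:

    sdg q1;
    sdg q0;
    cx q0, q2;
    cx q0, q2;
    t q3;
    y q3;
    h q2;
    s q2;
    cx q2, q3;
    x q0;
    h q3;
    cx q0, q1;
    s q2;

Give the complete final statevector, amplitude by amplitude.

The final amplitudes are I/2 on |1100>, -I/2 on |1101>, -I/2 on |1110>, -I/2 on |1111>, and 0 on every other basis state. Key observation: steps 3-4 multiply out to the identity, so the circuit reduces to the remaining gates.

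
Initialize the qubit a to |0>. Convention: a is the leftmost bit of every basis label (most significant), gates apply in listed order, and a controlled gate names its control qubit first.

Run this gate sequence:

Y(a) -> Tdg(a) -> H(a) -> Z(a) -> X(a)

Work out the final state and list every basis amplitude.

After the circuit, the state carries amplitude sqrt(2)*exp(I*pi/4)/2 on |0>, sqrt(2)*exp(I*pi/4)/2 on |1>.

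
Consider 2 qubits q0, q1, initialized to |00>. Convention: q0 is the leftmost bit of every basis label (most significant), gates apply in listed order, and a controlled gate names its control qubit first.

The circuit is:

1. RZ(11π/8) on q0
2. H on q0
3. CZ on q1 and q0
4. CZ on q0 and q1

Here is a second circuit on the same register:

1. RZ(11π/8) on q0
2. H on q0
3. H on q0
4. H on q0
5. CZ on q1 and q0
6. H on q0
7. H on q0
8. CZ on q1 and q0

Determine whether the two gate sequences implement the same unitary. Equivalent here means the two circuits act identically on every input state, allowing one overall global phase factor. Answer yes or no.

Yes, they are equivalent — the unitaries differ by at most a global phase.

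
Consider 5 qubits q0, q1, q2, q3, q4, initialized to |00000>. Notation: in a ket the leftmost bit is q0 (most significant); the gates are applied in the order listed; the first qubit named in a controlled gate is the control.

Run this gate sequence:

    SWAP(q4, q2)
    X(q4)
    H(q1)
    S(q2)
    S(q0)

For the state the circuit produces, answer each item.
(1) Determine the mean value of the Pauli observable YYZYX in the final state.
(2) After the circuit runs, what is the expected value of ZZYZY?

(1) The expectation value of YYZYX is 0.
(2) The expectation value of ZZYZY is 0.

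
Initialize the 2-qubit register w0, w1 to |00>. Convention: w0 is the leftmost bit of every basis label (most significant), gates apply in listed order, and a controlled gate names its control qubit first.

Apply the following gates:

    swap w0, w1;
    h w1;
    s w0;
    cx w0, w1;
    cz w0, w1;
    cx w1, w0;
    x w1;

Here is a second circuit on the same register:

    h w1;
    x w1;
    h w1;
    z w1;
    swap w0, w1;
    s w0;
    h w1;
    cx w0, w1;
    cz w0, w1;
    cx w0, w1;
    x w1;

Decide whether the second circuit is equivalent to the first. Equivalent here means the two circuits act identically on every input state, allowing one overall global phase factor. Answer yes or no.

No — the two circuits implement different unitaries, even allowing a global phase.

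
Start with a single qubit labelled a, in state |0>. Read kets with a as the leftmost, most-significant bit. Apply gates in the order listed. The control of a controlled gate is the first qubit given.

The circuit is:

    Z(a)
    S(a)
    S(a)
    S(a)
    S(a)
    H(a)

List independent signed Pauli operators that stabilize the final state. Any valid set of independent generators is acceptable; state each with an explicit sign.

The final state is stabilized by the group generated by +X; other independent generating sets are equally valid.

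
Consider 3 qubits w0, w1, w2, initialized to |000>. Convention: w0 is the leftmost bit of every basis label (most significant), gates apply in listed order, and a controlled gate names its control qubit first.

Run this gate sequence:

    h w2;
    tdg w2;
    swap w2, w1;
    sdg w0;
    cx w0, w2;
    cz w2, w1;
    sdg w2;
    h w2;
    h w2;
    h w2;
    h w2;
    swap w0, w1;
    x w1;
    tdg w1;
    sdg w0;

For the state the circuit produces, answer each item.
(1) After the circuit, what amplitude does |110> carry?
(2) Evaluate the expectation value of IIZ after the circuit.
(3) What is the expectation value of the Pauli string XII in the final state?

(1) |110> carries amplitude -sqrt(2)/2 in the final state. Key observation: steps 8-11 multiply out to the identity, so the circuit reduces to the remaining gates.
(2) The expectation value of IIZ is 1.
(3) In the final state, XII has expectation -sqrt(2)/2.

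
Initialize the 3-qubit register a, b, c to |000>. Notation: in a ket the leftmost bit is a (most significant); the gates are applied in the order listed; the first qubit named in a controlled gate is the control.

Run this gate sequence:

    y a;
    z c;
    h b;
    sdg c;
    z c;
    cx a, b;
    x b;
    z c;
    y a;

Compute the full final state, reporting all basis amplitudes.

After the circuit, the state carries amplitude sqrt(2)/2 on |000>, sqrt(2)/2 on |010>, and 0 on every other basis state.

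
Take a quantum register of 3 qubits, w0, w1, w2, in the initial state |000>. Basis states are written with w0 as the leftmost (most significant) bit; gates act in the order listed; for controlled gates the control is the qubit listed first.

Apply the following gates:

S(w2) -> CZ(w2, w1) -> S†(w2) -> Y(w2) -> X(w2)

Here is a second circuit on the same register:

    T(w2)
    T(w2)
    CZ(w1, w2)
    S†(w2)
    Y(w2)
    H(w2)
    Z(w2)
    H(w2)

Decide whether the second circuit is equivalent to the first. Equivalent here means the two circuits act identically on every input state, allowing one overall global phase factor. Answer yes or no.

Yes, they are equivalent — the unitaries differ by at most a global phase.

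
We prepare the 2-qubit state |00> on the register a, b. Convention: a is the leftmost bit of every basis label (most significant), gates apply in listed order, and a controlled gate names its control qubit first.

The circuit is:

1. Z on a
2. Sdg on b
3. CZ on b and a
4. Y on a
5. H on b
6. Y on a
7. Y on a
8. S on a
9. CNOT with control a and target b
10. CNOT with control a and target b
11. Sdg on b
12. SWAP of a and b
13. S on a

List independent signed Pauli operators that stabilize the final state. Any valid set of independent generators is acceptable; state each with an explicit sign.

The stabilizer group can be generated by +XI, -IZ, among other valid generating sets.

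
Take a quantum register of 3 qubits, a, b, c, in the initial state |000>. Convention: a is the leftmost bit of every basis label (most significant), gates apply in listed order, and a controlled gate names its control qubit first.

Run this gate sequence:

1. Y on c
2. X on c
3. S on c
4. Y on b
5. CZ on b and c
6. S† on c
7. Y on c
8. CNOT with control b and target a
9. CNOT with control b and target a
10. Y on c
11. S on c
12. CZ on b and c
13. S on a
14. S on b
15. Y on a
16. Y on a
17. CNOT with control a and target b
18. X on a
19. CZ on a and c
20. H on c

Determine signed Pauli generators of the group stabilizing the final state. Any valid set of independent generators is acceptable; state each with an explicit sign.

The stabilizer group can be generated by +IIX, -ZII, -IZI, among other valid generating sets.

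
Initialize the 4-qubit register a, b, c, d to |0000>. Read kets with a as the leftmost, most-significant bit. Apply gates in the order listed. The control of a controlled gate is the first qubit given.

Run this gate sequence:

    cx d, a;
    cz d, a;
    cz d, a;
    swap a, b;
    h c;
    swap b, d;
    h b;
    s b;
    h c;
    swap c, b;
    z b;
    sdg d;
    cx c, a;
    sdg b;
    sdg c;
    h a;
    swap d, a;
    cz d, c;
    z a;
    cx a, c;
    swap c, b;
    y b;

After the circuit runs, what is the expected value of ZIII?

The expectation value of ZIII is 1. Key observation: the block from step 2 through step 3 cancels to the identity and can be dropped.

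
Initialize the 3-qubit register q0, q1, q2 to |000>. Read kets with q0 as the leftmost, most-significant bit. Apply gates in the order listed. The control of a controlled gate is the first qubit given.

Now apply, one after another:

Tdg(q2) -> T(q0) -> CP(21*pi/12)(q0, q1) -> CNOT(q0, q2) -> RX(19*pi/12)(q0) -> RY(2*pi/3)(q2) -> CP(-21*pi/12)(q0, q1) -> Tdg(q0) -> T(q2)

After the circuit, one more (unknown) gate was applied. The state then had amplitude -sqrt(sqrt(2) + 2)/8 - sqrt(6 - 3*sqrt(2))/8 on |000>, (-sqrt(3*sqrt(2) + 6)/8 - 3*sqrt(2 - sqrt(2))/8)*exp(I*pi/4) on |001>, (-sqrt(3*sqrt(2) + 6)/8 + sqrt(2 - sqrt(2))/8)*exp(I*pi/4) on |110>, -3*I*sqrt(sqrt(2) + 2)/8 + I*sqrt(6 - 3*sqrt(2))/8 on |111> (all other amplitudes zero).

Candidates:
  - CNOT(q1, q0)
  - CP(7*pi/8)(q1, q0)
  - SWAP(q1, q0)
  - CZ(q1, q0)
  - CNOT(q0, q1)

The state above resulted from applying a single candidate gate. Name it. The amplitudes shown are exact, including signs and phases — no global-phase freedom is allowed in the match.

The applied gate was CNOT(q0, q1).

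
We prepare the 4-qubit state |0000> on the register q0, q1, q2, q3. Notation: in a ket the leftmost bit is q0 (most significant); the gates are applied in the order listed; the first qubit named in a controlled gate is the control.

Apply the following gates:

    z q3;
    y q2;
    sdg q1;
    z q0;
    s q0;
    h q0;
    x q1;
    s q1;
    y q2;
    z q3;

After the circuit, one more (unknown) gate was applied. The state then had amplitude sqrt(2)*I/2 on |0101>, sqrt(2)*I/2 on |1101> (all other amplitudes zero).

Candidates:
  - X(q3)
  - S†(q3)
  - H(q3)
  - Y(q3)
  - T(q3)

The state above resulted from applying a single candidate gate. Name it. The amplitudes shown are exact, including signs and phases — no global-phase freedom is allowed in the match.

It was X(q3) that produced the state shown.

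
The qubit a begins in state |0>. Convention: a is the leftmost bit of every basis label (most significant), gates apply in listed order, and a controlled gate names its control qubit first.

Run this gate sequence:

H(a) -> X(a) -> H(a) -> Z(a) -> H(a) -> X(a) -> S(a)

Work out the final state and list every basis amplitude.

The final amplitudes are sqrt(2)/2 on |0>, sqrt(2)*I/2 on |1>. Key observation: the block from step 1 through step 4 cancels to the identity and can be dropped.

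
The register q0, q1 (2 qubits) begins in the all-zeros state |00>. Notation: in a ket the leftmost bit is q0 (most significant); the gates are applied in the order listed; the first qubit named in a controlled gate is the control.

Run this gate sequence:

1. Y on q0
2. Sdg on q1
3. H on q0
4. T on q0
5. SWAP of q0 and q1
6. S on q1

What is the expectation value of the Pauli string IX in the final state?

The observable IX averages to sqrt(2)/2.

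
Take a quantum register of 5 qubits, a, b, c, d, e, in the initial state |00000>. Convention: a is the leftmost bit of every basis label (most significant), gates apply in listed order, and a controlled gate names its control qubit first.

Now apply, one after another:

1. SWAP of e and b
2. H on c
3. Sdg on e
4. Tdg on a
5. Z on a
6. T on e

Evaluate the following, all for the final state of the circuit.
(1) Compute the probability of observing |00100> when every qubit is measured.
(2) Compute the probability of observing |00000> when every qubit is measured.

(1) The probability of measuring |00100> is 1/2.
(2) A full measurement returns |00000> with probability 1/2.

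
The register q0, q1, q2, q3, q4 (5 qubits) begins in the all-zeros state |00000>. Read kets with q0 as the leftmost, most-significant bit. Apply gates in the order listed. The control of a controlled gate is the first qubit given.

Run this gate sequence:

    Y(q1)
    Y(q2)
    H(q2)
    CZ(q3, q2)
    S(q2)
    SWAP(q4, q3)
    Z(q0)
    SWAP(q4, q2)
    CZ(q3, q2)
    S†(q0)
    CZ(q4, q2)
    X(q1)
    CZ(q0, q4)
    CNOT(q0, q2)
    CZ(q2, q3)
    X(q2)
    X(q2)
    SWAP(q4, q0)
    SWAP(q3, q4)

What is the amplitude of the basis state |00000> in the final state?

The final state's coefficient on |00000> equals -sqrt(2)/2. Key observation: steps 16-17 multiply out to the identity, so the circuit reduces to the remaining gates.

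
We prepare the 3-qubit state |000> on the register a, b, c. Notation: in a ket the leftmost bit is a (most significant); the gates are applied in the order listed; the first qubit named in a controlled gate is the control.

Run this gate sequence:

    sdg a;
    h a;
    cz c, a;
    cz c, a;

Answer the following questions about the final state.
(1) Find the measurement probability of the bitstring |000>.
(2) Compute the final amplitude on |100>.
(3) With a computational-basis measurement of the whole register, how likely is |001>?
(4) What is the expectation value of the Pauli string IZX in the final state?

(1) Outcome |000> occurs with probability 1/2. Key observation: steps 3-4 multiply out to the identity, so the circuit reduces to the remaining gates.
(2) The amplitude on |100> is sqrt(2)/2.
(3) The probability of measuring |001> is 0.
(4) In the final state, IZX has expectation 0.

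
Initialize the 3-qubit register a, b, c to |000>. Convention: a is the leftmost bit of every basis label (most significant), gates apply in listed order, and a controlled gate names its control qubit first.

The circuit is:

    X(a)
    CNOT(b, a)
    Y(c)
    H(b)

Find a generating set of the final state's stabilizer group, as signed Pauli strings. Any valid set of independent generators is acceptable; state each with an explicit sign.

The final state is stabilized by the group generated by +IXI, -ZII, -IIZ; other independent generating sets are equally valid.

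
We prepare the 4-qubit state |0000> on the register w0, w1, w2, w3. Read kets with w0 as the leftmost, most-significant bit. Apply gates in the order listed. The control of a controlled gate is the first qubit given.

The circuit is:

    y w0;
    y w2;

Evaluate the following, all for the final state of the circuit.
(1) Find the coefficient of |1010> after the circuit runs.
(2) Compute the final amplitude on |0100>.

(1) The final state's coefficient on |1010> equals -1.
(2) |0100> carries amplitude 0 in the final state.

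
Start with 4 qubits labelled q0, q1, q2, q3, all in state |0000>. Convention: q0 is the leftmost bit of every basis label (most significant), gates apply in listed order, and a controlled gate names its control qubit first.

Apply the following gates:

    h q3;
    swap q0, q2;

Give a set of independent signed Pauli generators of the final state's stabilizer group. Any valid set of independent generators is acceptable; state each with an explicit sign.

The stabilizer group can be generated by +IIIX, +ZIII, +IZII, +IIZI, among other valid generating sets.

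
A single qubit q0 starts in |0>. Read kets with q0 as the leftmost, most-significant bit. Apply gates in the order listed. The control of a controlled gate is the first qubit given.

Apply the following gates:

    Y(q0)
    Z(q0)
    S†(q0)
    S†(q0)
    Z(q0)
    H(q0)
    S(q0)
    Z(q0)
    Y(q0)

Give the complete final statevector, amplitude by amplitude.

The resulting statevector has amplitude -sqrt(2)*I/2 on |0>, sqrt(2)/2 on |1>.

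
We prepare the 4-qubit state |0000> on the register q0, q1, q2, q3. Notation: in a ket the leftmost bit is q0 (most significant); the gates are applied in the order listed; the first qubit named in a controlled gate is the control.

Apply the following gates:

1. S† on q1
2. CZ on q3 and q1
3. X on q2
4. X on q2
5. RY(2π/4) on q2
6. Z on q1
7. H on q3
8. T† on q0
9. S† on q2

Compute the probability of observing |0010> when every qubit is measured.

Outcome |0010> occurs with probability 1/4. Key observation: the block from step 3 through step 4 cancels to the identity and can be dropped.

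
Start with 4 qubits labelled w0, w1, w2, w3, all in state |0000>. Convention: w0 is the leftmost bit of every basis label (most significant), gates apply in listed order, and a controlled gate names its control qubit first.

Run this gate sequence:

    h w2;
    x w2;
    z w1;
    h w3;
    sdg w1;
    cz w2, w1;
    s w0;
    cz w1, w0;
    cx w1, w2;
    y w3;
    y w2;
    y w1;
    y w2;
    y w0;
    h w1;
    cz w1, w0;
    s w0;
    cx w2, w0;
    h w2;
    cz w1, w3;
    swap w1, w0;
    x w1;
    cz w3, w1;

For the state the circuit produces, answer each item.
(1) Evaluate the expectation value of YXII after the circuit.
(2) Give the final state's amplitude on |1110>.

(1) The observable YXII averages to 0.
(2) The final state's coefficient on |1110> equals 1/4.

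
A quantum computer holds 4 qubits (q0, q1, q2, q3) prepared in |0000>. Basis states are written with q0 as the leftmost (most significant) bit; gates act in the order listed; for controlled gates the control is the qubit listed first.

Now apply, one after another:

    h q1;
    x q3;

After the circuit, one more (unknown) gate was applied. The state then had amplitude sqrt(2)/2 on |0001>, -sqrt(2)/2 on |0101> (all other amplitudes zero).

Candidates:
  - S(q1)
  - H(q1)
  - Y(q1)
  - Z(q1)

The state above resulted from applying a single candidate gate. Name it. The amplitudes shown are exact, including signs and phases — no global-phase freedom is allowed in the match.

It was Z(q1) that produced the state shown.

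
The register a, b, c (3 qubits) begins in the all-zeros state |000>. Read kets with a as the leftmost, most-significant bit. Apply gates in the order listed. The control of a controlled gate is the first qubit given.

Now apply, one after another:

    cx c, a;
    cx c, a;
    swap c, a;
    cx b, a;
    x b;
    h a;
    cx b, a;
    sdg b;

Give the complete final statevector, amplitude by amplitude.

The final amplitudes are -sqrt(2)*I/2 on |010>, -sqrt(2)*I/2 on |110>, and 0 on every other basis state. Key observation: steps 1-2 multiply out to the identity, so the circuit reduces to the remaining gates.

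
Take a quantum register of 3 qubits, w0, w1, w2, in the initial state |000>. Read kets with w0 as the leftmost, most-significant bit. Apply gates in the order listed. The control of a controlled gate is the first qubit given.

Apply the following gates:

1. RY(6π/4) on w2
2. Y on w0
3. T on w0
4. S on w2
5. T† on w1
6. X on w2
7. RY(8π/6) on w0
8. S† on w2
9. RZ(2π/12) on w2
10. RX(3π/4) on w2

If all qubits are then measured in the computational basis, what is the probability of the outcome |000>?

The probability of measuring |000> is 3*sqrt(2)/32 + 3/8.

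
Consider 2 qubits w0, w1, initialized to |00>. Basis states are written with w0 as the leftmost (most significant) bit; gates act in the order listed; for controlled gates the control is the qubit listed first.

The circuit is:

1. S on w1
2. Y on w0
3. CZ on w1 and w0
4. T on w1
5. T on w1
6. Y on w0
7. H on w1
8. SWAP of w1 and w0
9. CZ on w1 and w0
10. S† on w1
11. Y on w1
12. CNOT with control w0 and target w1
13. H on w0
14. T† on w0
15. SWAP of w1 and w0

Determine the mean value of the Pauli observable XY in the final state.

The expectation value of XY is 0.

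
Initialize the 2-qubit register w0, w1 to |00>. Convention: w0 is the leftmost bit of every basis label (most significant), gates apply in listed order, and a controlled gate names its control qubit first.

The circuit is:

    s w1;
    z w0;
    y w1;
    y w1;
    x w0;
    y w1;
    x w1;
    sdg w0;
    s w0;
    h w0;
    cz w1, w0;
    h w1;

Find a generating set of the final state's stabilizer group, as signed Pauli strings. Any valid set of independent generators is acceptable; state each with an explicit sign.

One valid set of independent stabilizer generators is -XI, +IX (any independent generating set of the same group is equally correct).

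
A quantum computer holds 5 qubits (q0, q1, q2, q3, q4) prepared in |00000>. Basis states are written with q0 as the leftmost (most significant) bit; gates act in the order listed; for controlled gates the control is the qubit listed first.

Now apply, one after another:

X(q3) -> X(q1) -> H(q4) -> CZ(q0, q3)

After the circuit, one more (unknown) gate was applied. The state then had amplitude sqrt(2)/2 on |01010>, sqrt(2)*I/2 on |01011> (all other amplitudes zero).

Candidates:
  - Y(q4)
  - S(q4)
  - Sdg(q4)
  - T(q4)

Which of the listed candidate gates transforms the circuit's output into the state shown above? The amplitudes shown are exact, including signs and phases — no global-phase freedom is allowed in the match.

It was S(q4) that produced the state shown.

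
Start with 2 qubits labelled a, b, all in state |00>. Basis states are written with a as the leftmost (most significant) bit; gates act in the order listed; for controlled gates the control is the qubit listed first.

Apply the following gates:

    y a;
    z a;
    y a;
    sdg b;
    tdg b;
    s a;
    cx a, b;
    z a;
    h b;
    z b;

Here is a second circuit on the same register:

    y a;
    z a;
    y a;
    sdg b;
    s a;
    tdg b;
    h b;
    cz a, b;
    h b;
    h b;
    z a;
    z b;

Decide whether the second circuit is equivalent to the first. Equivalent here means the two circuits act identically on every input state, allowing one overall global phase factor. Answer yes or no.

Yes: on every input state the two circuits agree up to one overall phase factor.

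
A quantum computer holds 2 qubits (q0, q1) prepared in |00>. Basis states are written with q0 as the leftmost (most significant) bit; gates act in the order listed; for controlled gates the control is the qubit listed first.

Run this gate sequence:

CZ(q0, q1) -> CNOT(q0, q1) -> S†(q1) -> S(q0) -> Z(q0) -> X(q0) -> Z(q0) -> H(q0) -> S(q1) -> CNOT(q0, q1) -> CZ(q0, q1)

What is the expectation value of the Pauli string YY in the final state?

In the final state, YY has expectation -1.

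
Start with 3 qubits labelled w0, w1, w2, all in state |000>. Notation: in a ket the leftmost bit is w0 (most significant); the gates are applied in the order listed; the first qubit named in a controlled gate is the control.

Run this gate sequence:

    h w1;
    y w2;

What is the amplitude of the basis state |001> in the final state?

The amplitude on |001> is sqrt(2)*I/2.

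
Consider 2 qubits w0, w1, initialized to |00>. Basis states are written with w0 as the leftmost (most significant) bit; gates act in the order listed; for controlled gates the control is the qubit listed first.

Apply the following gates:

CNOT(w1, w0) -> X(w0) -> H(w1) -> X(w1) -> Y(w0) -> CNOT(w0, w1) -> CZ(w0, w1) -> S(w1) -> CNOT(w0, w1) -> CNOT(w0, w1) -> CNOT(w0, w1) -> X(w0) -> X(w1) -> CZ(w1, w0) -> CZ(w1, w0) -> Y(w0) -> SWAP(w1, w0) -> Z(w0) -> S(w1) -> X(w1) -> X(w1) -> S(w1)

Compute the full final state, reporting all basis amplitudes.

After the circuit, the state carries amplitude -sqrt(2)*I/2 on |00>, 0 on |01>, sqrt(2)/2 on |10>, 0 on |11>.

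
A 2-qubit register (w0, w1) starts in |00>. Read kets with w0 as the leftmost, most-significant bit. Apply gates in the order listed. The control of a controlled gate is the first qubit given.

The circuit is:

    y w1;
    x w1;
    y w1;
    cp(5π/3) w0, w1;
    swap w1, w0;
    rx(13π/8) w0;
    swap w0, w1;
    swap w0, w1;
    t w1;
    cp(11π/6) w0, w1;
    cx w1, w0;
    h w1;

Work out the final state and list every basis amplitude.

After the circuit, the state carries amplitude sqrt(2)*I*sin(3*pi/16)/2 on |00>, sqrt(2)*I*sin(3*pi/16)/2 on |01>, sqrt(2)*cos(3*pi/16)/2 on |10>, sqrt(2)*cos(3*pi/16)/2 on |11>.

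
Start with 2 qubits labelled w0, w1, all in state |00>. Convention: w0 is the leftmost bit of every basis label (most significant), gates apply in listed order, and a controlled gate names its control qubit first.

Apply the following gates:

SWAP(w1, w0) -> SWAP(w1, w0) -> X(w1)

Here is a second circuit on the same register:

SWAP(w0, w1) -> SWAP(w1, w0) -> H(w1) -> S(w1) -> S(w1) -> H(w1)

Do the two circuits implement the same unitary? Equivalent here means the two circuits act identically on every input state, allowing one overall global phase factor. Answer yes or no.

Yes: on every input state the two circuits agree up to one overall phase factor.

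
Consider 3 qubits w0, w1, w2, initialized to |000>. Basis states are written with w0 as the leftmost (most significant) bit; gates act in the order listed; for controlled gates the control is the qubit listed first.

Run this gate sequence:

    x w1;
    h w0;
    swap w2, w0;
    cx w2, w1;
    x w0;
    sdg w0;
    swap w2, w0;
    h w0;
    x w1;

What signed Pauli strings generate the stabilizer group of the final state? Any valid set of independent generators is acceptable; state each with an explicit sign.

One valid set of independent stabilizer generators is +XZI, +ZXI, -IIZ (any independent generating set of the same group is equally correct).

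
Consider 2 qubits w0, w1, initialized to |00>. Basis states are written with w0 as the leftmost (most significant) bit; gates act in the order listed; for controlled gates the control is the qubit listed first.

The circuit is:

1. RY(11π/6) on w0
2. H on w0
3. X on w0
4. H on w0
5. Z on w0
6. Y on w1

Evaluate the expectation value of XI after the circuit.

The observable XI averages to -1/2. Key observation: the block from step 2 through step 5 cancels to the identity and can be dropped.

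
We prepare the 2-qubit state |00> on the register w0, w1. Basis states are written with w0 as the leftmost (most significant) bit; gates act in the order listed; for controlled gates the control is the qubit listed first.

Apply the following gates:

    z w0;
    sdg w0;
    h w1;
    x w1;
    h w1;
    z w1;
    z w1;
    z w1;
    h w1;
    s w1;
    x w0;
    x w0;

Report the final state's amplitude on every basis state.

After the circuit, the state carries amplitude sqrt(2)/2 on |00>, sqrt(2)*I/2 on |01>, 0 on |10>, 0 on |11>. Key observation: the block from step 3 through step 6 cancels to the identity and can be dropped.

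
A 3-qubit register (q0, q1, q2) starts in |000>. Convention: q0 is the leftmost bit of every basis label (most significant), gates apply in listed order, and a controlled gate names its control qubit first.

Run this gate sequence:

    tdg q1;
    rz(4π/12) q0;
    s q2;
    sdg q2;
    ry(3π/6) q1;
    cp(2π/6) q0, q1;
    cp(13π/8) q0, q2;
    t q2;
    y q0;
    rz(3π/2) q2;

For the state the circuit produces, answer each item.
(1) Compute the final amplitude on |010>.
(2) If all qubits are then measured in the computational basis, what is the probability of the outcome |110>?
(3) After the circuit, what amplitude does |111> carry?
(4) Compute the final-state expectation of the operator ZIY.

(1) |010> carries amplitude 0 in the final state. Key observation: steps 3-4 multiply out to the identity, so the circuit reduces to the remaining gates.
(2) The probability of measuring |110> is 1/2.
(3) |111> carries amplitude 0 in the final state.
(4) The observable ZIY averages to 0.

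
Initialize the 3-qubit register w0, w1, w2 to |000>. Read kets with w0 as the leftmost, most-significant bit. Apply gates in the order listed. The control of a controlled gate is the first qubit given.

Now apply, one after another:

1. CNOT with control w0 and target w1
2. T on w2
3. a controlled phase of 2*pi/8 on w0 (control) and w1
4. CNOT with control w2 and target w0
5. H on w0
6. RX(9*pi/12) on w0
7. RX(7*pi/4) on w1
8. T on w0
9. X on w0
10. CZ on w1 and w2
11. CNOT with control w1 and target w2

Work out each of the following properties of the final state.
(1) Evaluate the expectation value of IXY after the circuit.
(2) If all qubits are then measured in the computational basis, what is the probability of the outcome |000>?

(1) The observable IXY averages to sqrt(2)/2.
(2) A full measurement returns |000> with probability sqrt(2)/8 + 1/4.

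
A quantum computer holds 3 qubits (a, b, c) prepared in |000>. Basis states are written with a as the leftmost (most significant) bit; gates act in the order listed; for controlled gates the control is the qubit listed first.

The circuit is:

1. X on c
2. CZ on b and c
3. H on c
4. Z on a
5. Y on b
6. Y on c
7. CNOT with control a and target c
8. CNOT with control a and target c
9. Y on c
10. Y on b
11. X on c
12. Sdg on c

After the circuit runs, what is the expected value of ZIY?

The observable ZIY averages to 1. Key observation: gates 5-10 undo each other exactly, leaving only the rest of the circuit to track.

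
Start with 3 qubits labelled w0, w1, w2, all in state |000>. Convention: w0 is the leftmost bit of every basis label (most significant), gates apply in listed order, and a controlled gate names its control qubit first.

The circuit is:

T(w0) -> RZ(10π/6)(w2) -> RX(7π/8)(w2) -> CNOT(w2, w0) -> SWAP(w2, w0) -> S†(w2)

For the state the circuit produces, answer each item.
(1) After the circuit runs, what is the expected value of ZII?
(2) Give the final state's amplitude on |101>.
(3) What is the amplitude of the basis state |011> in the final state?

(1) The expectation value of ZII is -sqrt(sqrt(2) + 2)/2.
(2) |101> carries amplitude exp(I*pi/6)*cos(pi/16) in the final state.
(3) The final state's coefficient on |011> equals 0.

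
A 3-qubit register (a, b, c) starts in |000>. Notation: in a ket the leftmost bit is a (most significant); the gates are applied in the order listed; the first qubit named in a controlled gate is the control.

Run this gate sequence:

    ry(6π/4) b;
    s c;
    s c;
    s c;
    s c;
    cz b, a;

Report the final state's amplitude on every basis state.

The final amplitudes are -sqrt(2)/2 on |000>, sqrt(2)/2 on |010>, and 0 on every other basis state. Key observation: the block from step 2 through step 5 cancels to the identity and can be dropped.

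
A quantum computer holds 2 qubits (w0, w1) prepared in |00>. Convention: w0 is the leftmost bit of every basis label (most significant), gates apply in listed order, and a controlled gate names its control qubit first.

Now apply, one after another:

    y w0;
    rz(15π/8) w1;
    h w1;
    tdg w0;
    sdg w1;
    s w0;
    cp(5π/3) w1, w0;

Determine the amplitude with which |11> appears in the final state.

The amplitude on |11> is sqrt(2)*exp(47*I*pi/48)/2.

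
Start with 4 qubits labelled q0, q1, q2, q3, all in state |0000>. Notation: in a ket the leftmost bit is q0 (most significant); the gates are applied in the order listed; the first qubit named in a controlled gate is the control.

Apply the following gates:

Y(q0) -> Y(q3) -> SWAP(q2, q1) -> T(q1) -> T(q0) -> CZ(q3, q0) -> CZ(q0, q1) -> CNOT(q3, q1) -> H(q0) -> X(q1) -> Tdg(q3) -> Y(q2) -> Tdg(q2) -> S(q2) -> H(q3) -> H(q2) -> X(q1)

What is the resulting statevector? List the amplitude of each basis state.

The final amplitudes are 0 on |0000>, 0 on |0001>, 0 on |0010>, 0 on |0011>, sqrt(2)*exp(3*I*pi/4)/4 on |0100>, -sqrt(2)*exp(3*I*pi/4)/4 on |0101>, -sqrt(2)*exp(3*I*pi/4)/4 on |0110>, sqrt(2)*exp(3*I*pi/4)/4 on |0111>, 0 on |1000>, 0 on |1001>, 0 on |1010>, 0 on |1011>, -sqrt(2)*exp(3*I*pi/4)/4 on |1100>, sqrt(2)*exp(3*I*pi/4)/4 on |1101>, sqrt(2)*exp(3*I*pi/4)/4 on |1110>, -sqrt(2)*exp(3*I*pi/4)/4 on |1111>.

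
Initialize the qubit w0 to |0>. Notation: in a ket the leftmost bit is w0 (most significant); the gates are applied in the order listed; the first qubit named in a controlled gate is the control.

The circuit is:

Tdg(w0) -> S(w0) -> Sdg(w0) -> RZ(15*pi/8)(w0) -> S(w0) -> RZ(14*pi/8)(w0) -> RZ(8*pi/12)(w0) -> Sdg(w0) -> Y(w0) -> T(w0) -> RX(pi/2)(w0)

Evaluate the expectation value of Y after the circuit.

The observable Y averages to 1. Key observation: steps 2-3 multiply out to the identity, so the circuit reduces to the remaining gates.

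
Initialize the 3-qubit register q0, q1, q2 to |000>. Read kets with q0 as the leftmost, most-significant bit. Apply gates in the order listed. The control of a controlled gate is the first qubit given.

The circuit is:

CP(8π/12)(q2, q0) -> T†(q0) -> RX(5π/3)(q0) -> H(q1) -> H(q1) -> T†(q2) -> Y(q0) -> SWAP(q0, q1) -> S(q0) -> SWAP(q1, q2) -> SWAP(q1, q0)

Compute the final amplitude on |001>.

|001> carries amplitude -sqrt(3)*I/2 in the final state. Key observation: steps 4-5 multiply out to the identity, so the circuit reduces to the remaining gates.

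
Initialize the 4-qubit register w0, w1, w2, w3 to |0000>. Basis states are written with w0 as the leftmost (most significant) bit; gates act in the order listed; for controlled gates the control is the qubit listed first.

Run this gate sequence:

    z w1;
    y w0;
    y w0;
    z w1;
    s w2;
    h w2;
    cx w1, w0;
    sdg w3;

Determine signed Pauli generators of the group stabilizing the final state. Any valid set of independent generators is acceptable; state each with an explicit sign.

The stabilizer group can be generated by +IIXI, +ZIII, +IZII, +IIIZ, among other valid generating sets.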